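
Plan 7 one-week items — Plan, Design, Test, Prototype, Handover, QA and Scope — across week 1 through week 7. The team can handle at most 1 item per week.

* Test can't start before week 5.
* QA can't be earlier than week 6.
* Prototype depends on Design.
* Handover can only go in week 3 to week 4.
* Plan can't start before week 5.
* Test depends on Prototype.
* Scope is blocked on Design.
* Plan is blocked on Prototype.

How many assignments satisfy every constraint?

16

Splitting on Plan: it can be week 5 (8), week 6 (4), week 7 (4). Listing each branch's schedules as (Design, Test, Prototype, Handover, QA, Scope) by week number:
Plan=week 5: (1,6,2,3,7,4) (1,6,2,4,7,3) (1,6,3,4,7,2) (1,6,4,3,7,2) (1,7,2,3,6,4) (1,7,2,4,6,3) (1,7,3,4,6,2) (1,7,4,3,6,2) — 8.
Plan=week 6: (1,5,2,3,7,4) (1,5,2,4,7,3) (1,5,3,4,7,2) (1,5,4,3,7,2) — 4.
Plan=week 7: (1,5,2,3,6,4) (1,5,2,4,6,3) (1,5,3,4,6,2) (1,5,4,3,6,2) — 4.
Summing: 8 + 4 + 4 = 16.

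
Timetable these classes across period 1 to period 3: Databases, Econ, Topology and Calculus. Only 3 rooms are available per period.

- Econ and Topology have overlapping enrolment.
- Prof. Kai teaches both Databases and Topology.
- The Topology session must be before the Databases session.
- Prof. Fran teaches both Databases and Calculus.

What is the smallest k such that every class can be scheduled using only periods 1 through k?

2

The precedence chain requires at least 2 distinct periods.
With at most 3 per period and 4 classes, at least 2 periods are needed.
2 works (last occupied period: period 2): for example Calculus in period 1, Econ in period 2, Topology in period 1, Databases in period 2.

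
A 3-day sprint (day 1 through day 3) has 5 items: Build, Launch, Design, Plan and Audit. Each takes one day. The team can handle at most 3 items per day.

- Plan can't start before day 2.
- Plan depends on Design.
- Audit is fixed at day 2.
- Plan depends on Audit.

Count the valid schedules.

Splitting on Build: it can be day 1 (6), day 2 (5), day 3 (6). Listing each branch's schedules as (Launch, Design, Plan, Audit) by day number:
Build=day 1: (1,1,3,2) (1,2,3,2) (2,1,3,2) (2,2,3,2) (3,1,3,2) (3,2,3,2) — 6.
Build=day 2: (1,1,3,2) (1,2,3,2) (2,1,3,2) (3,1,3,2) (3,2,3,2) — 5.
Build=day 3: (1,1,3,2) (1,2,3,2) (2,1,3,2) (2,2,3,2) (3,1,3,2) (3,2,3,2) — 6.
Summing: 6 + 5 + 6 = 17.

17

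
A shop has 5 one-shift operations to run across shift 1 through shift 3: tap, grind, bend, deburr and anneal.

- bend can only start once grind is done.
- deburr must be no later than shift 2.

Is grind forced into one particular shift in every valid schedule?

No

grind can be shift 1 (e.g. bend in shift 2, grind in shift 1, tap in shift 1, deburr in shift 1, anneal in shift 1) or shift 2 (e.g. anneal in shift 1; tap in shift 1; deburr in shift 1; grind in shift 2; bend in shift 3).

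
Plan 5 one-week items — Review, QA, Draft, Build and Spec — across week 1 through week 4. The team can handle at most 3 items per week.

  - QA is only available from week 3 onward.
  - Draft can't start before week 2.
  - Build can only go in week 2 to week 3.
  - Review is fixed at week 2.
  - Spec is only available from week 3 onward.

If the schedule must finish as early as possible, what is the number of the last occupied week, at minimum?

3

With at most 3 per week and 5 work items, at least 2 weeks are needed.
QA can't be placed before week 3, so the schedule must run through at least week 3.
3 works (last occupied week: week 3): for example QA in week 3; Build in week 2; Spec in week 3; Draft in week 2; Review in week 2.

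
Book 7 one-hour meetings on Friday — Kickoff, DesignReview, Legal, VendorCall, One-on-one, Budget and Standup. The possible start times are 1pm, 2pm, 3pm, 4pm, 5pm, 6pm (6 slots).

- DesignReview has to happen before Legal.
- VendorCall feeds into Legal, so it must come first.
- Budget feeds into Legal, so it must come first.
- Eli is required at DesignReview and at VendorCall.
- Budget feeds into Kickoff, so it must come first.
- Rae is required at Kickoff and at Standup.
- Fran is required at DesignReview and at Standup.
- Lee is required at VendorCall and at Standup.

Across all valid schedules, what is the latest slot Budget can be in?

Downstream work caps Budget at 5pm.
Budget at 5pm is achievable: VendorCall in 2pm, Kickoff in 6pm, Legal in 6pm, DesignReview in 1pm, Standup in 3pm, One-on-one in 1pm, Budget in 5pm.

5pm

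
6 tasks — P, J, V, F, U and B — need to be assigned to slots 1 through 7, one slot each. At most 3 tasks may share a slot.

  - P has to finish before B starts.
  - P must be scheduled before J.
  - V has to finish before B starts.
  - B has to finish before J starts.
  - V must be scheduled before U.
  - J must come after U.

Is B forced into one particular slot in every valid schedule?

No

B can be 2 (e.g. B=2, U=2, F=1, J=3, P=1, V=1) or 3 (e.g. U in 2, V in 1, P in 1, B in 3, J in 4, F in 1).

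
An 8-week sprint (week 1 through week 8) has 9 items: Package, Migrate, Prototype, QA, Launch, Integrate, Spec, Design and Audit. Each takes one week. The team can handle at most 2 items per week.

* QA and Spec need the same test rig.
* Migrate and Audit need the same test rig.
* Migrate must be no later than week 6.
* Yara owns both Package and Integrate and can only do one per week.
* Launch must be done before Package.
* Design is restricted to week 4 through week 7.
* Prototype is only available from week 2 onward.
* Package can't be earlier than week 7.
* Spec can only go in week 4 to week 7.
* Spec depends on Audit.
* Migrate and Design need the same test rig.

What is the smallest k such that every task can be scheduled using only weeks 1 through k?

The precedence chain requires at least 2 distinct weeks.
With at most 2 per week and 9 tasks, at least 5 weeks are needed.
Package can't be placed before week 7, so the schedule must run through at least week 7.
7 works (last occupied week: week 7): for example Launch=week 1; Design=week 4; Audit=week 2; Integrate=week 3; QA=week 3; Spec=week 4; Package=week 7; Prototype=week 2; Migrate=week 1.

7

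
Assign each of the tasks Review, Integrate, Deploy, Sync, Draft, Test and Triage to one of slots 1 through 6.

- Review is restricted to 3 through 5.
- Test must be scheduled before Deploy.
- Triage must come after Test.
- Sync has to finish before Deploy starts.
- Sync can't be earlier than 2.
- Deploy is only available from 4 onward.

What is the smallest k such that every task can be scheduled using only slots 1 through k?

The precedence chain requires at least 2 distinct slots.
Deploy can't be placed before 4, so the schedule must run through at least slot 4.
4 works (last occupied slot: 4): for example Integrate=1; Test=1; Deploy=4; Draft=1; Triage=2; Review=3; Sync=2.

4 slots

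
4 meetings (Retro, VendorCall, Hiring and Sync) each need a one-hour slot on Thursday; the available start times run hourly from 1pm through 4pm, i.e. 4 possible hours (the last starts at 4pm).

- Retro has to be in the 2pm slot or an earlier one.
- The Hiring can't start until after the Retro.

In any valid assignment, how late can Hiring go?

4pm

Precedence pushes Hiring to at least 2pm.
Hiring at 4pm is achievable: Retro=1pm, Sync=1pm, VendorCall=1pm, Hiring=4pm.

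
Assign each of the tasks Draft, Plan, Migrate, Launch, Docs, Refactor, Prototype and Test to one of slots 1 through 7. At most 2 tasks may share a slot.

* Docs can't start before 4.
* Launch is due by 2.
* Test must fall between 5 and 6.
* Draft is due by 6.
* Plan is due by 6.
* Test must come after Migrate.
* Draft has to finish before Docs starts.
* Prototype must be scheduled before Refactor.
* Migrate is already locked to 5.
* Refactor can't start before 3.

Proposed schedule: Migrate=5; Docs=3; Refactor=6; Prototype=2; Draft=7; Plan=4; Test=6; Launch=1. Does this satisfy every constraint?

No — it violates: Draft has to finish before Docs starts

Test must fall between 5 and 6 — holds.
Draft is due by 6 — violated.
Test must come after Migrate — holds.
Launch is due by 2 — holds.
Draft has to finish before Docs starts — violated.
Migrate is already locked to 5 — holds.
Prototype must be scheduled before Refactor — holds.
Refactor can't start before 3 — holds.
Docs can't start before 4 — violated.
Plan is due by 6 — holds.
At most 2 tasks may share a slot — holds.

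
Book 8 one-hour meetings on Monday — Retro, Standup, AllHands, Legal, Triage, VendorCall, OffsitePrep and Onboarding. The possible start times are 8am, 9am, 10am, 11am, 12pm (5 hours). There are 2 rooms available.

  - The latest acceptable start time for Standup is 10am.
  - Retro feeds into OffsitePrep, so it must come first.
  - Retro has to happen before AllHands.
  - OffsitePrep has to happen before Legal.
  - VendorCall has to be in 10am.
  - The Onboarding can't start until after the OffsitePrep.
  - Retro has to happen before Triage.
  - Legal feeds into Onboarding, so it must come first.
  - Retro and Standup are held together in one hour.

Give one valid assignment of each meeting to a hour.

Triage=11am; VendorCall=10am; Onboarding=11am; Standup=8am; OffsitePrep=9am; Retro=8am; Legal=10am; AllHands=9am

Checking: Retro(8am) before Triage(11am); OffsitePrep(9am) before Onboarding(11am); Retro(8am) before AllHands(9am); Retro(8am) before OffsitePrep(9am); OffsitePrep(9am) before Legal(10am); Legal(10am) before Onboarding(11am); Retro = Standup = 8am; VendorCall=10am in [10am,10am]; Standup=8am in [8am,10am]; max 2 per hour (cap 2).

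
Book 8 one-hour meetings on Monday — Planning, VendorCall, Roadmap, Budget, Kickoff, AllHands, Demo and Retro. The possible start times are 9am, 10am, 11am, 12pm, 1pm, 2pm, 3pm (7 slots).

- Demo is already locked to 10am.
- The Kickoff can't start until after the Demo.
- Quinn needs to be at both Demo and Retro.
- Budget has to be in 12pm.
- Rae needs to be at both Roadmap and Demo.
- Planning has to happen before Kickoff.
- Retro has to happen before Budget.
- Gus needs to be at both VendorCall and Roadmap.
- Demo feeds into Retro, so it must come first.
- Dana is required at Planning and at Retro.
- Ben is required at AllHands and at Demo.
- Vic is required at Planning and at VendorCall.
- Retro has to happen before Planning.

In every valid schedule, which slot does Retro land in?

Demo is fixed at 10am and must come before Retro, so Retro is at least 11am.
Budget is fixed at 12pm and must come after Retro, so Retro is at most 11am.
So Retro must be 11am.

11am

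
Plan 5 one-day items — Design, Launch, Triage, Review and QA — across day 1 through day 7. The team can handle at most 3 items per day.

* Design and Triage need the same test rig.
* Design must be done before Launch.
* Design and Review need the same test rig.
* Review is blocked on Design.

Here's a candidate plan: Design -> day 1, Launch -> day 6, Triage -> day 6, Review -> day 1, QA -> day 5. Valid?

Design and Triage need the same test rig — holds.
The team can handle at most 3 items per day — holds.
Design must be done before Launch — holds.
Design and Review need the same test rig — violated.
Review is blocked on Design — violated.

Invalid. Design and Review need the same test rig.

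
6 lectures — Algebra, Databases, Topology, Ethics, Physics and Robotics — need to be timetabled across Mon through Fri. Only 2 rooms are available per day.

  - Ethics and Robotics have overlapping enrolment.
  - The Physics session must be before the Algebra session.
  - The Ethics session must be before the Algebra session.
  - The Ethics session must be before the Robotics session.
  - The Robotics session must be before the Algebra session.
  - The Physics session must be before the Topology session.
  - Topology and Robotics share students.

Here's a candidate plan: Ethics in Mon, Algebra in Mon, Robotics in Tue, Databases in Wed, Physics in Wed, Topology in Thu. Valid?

The Robotics session must be before the Algebra session — violated.
Only 2 rooms are available per day — holds.
The Ethics session must be before the Algebra session — violated.
Ethics and Robotics have overlapping enrolment — holds.
The Physics session must be before the Algebra session — violated.
The Physics session must be before the Topology session — holds.
The Ethics session must be before the Robotics session — holds.
Topology and Robotics share students — holds.

No. The Physics session must be before the Algebra session is not satisfied.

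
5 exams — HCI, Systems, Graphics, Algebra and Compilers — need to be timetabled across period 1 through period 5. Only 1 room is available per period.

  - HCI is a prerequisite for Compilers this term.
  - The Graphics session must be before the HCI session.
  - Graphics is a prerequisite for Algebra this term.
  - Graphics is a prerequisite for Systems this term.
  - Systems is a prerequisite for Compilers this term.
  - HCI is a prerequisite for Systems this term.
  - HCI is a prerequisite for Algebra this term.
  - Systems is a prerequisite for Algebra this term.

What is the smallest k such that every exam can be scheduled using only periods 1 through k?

The precedence chain requires at least 4 distinct periods.
With at most 1 per period and 5 exams, at least 5 periods are needed.
5 works (last occupied period: period 5): for example Algebra -> period 4; HCI -> period 2; Graphics -> period 1; Compilers -> period 5; Systems -> period 3.

5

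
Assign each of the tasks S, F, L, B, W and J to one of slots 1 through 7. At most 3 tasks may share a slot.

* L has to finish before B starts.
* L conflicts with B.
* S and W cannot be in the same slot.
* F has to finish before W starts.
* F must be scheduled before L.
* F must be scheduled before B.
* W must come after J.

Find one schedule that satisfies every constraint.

F -> 1; J -> 1; L -> 2; S -> 1; B -> 3; W -> 2

Checking: F(1) before W(2); J(1) before W(2); F(1) before B(3); F(1) before L(2); L(2) before B(3); L(2) != B(3); S(1) != W(2); max 3 per slot (cap 3).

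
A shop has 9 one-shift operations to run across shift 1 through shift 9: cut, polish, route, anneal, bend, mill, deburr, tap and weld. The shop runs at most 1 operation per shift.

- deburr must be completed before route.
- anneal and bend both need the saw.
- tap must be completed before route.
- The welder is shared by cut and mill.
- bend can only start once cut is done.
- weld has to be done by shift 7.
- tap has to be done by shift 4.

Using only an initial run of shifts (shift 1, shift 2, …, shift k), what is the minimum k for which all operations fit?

9

The precedence chain requires at least 2 distinct shifts.
With at most 1 per shift and 9 operations, at least 9 shifts are needed.
9 works (last occupied shift: shift 9): for example anneal=shift 8, tap=shift 1, mill=shift 9, route=shift 4, weld=shift 2, polish=shift 7, bend=shift 6, cut=shift 5, deburr=shift 3.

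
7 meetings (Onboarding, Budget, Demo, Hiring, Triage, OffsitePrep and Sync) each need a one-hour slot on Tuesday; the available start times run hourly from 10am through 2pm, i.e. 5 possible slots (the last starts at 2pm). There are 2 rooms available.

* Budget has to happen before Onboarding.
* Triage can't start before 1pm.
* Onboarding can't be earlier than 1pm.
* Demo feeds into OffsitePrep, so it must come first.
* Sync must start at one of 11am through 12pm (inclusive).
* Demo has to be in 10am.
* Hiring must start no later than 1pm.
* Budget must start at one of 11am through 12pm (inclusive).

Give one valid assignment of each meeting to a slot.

OffsitePrep=12pm; Hiring=10am; Budget=11am; Triage=1pm; Demo=10am; Sync=11am; Onboarding=1pm

Checking: Demo(10am) before OffsitePrep(12pm); Budget(11am) before Onboarding(1pm); Demo=10am in [10am,10am]; Triage=1pm in [1pm,2pm]; Sync=11am in [11am,12pm]; Hiring=10am in [10am,1pm]; Onboarding=1pm in [1pm,2pm]; Budget=11am in [11am,12pm]; max 2 per slot (cap 2).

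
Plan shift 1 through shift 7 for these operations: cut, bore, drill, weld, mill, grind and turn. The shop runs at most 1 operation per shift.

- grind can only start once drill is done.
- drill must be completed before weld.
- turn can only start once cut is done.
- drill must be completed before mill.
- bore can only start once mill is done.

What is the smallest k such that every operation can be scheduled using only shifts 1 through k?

7 shifts

The precedence chain requires at least 3 distinct shifts.
With at most 1 per shift and 7 operations, at least 7 shifts are needed.
7 works (last occupied shift: shift 7): for example weld=shift 5; drill=shift 1; turn=shift 7; grind=shift 6; bore=shift 4; cut=shift 3; mill=shift 2.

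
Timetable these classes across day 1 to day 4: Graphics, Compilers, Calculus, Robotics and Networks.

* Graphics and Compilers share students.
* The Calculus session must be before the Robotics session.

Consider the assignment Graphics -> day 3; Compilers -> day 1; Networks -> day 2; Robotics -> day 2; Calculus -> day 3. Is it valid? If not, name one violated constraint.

Invalid. The Calculus session must be before the Robotics session.

Graphics and Compilers share students — holds.
The Calculus session must be before the Robotics session — violated.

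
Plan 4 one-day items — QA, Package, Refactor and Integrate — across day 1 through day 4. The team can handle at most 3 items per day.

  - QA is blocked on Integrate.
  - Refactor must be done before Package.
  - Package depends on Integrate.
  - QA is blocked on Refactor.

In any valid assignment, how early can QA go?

day 2

Precedence pushes QA to at least day 2.
QA at day 2 is achievable: QA -> day 2, Integrate -> day 1, Refactor -> day 1, Package -> day 2.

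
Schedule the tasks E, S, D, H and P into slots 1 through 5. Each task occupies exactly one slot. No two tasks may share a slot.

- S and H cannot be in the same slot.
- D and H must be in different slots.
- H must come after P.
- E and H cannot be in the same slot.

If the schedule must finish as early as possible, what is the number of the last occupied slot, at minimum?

The precedence chain requires at least 2 distinct slots.
With at most 1 per slot and 5 tasks, at least 5 slots are needed.
5 works (last occupied slot: 5): for example P -> 1, E -> 3, D -> 5, S -> 4, H -> 2.

5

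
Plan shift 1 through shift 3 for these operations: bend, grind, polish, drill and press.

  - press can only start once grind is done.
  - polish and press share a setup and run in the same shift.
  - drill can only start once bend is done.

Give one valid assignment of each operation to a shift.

drill -> shift 2, bend -> shift 1, grind -> shift 1, press -> shift 2, polish -> shift 2

Checking: bend(shift 1) before drill(shift 2); grind(shift 1) before press(shift 2); polish = press = shift 2.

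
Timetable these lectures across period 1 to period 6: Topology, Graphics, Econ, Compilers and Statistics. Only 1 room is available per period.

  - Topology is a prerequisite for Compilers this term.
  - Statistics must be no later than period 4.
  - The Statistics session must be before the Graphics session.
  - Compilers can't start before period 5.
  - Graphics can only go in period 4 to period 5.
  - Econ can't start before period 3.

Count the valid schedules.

Splitting on Topology: it can be period 1 (10), period 2 (10), period 3 (6), period 4 (2), period 5 (2). Listing each branch's schedules as (Graphics, Econ, Compilers, Statistics) by period number:
Topology=period 1: (4,3,5,2) (4,3,6,2) (4,5,6,2) (4,5,6,3) (4,6,5,2) (4,6,5,3) (5,3,6,2) (5,3,6,4) (5,4,6,2) (5,4,6,3) — 10.
Topology=period 2: (4,3,5,1) (4,3,6,1) (4,5,6,1) (4,5,6,3) (4,6,5,1) (4,6,5,3) (5,3,6,1) (5,3,6,4) (5,4,6,1) (5,4,6,3) — 10.
Topology=period 3: (4,5,6,1) (4,5,6,2) (4,6,5,1) (4,6,5,2) (5,4,6,1) (5,4,6,2) — 6.
Topology=period 4: (5,3,6,1) (5,3,6,2) — 2.
Topology=period 5: (4,3,6,1) (4,3,6,2) — 2.
Summing: 10 + 10 + 6 + 2 + 2 = 30.

30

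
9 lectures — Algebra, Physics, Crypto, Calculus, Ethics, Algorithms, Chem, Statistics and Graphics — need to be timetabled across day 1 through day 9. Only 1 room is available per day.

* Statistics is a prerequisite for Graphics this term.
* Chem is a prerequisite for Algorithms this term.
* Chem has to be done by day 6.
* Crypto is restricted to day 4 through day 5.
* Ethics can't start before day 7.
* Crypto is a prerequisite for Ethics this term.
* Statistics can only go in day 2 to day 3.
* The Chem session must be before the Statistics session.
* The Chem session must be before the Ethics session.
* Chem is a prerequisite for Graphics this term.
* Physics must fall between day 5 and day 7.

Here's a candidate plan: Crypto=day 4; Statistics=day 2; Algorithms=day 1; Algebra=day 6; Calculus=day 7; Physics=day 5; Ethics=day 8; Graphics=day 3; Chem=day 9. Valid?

No — it violates: Chem is a prerequisite for Algorithms this term

Chem is a prerequisite for Graphics this term — violated.
Crypto is a prerequisite for Ethics this term — holds.
Chem is a prerequisite for Algorithms this term — violated.
Statistics can only go in day 2 to day 3 — holds.
The Chem session must be before the Ethics session — violated.
Chem has to be done by day 6 — violated.
The Chem session must be before the Statistics session — violated.
Crypto is restricted to day 4 through day 5 — holds.
Physics must fall between day 5 and day 7 — holds.
Only 1 room is available per day — holds.
Ethics can't start before day 7 — holds.
Statistics is a prerequisite for Graphics this term — holds.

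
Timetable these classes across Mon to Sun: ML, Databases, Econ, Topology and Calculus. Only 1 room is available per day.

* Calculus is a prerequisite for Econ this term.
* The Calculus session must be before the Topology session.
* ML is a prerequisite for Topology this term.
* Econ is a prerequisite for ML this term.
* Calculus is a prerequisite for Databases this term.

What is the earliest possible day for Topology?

Precedence pushes Topology to at least Thu.
Topology at Thu is achievable: Databases -> Fri; Calculus -> Mon; Econ -> Tue; Topology -> Thu; ML -> Wed.

Thu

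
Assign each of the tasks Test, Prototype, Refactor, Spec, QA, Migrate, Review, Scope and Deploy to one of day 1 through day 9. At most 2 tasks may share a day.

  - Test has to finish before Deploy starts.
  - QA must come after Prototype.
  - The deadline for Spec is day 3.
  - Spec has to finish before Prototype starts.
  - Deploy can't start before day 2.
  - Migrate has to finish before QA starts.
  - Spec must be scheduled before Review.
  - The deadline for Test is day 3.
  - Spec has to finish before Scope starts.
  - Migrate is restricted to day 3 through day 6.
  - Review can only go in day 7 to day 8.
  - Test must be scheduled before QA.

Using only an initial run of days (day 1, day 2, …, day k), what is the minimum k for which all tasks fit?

The precedence chain requires at least 3 distinct days.
With at most 2 per day and 9 tasks, at least 5 days are needed.
Review can't be placed before day 7, so the schedule must run through at least day 7.
7 works (last occupied day: day 7): for example Scope=day 3, Test=day 1, Refactor=day 4, Migrate=day 3, Review=day 7, QA=day 4, Spec=day 1, Deploy=day 2, Prototype=day 2.

7 days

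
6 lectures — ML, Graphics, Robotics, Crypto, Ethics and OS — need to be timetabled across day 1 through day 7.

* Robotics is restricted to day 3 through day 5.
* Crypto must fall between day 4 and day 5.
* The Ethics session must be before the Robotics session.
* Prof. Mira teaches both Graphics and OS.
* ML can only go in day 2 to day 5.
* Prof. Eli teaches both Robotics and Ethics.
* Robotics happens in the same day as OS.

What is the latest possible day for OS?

day 5

OS must be in the same day as Robotics, which can't be before day 3, so OS is at least day 3; OS must be in the same day as Robotics, which can't be after day 5, so OS is at most day 5.
OS at day 5 is achievable: ML -> day 2; Ethics -> day 1; Robotics -> day 5; Crypto -> day 4; Graphics -> day 1; OS -> day 5.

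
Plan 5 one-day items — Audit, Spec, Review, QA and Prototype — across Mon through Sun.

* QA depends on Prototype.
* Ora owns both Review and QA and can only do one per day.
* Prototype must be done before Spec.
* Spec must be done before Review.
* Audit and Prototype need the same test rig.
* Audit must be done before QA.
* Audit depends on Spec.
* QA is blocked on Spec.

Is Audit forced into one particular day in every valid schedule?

Audit can be Wed (e.g. Audit in Wed; Spec in Tue; QA in Thu; Prototype in Mon; Review in Wed) or Thu (e.g. Audit -> Thu; Spec -> Tue; Prototype -> Mon; QA -> Fri; Review -> Wed).

No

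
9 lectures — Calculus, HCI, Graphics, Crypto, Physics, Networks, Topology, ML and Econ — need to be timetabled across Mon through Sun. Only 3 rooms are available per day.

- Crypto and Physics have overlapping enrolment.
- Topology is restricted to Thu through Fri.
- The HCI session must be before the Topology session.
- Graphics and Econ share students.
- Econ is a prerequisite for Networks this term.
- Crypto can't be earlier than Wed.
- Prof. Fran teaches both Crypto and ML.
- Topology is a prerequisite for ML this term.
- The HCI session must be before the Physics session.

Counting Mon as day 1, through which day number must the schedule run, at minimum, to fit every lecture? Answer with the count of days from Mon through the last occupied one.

5 days

The precedence chain requires at least 3 distinct days.
With at most 3 per day and 9 lectures, at least 3 days are needed.
Propagating the time windows through the other constraints, ML can't land before Fri — that is day 5 counting from Mon — so the schedule must run through at least 5 days.
5 works (last occupied day: Fri): for example Calculus in Mon, Graphics in Tue, Networks in Tue, ML in Fri, HCI in Mon, Crypto in Wed, Physics in Tue, Econ in Mon, Topology in Thu.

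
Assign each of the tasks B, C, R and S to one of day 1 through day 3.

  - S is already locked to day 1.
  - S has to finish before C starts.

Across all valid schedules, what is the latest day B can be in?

B at day 3 is achievable: R -> day 1; S -> day 1; C -> day 2; B -> day 3.

day 3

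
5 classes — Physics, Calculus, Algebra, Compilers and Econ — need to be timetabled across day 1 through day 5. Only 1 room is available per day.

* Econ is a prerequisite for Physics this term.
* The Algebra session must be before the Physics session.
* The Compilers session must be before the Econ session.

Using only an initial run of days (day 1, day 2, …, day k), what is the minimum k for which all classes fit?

5 days

The precedence chain requires at least 3 distinct days.
With at most 1 per day and 5 classes, at least 5 days are needed.
5 works (last occupied day: day 5): for example Compilers=day 1, Econ=day 2, Calculus=day 5, Algebra=day 3, Physics=day 4.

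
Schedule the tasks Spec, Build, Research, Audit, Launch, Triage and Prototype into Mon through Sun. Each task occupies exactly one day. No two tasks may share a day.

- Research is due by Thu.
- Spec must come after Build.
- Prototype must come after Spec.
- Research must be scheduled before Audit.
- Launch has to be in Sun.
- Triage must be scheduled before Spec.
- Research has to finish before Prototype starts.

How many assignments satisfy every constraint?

Splitting on Spec: it can be Wed (4), Thu (12), Fri (12). Listing each branch's schedules as (Build, Research, Audit, Launch, Triage, Prototype):
Spec=Wed: (Mon,Thu,Fri,Sun,Tue,Sat) (Mon,Thu,Sat,Sun,Tue,Fri) (Tue,Thu,Fri,Sun,Mon,Sat) (Tue,Thu,Sat,Sun,Mon,Fri) — 4.
Spec=Thu: (Mon,Tue,Fri,Sun,Wed,Sat) (Mon,Tue,Sat,Sun,Wed,Fri) (Mon,Wed,Fri,Sun,Tue,Sat) (Mon,Wed,Sat,Sun,Tue,Fri) (Tue,Mon,Fri,Sun,Wed,Sat) (Tue,Mon,Sat,Sun,Wed,Fri) (Tue,Wed,Fri,Sun,Mon,Sat) (Tue,Wed,Sat,Sun,Mon,Fri) (Wed,Mon,Fri,Sun,Tue,Sat) (Wed,Mon,Sat,Sun,Tue,Fri) (Wed,Tue,Fri,Sun,Mon,Sat) (Wed,Tue,Sat,Sun,Mon,Fri) — 12.
Spec=Fri: (Mon,Tue,Wed,Sun,Thu,Sat) (Mon,Tue,Thu,Sun,Wed,Sat) (Mon,Wed,Thu,Sun,Tue,Sat) (Tue,Mon,Wed,Sun,Thu,Sat) (Tue,Mon,Thu,Sun,Wed,Sat) (Tue,Wed,Thu,Sun,Mon,Sat) (Wed,Mon,Tue,Sun,Thu,Sat) (Wed,Mon,Thu,Sun,Tue,Sat) (Wed,Tue,Thu,Sun,Mon,Sat) (Thu,Mon,Tue,Sun,Wed,Sat) (Thu,Mon,Wed,Sun,Tue,Sat) (Thu,Tue,Wed,Sun,Mon,Sat) — 12.
Summing: 4 + 12 + 12 = 28.

28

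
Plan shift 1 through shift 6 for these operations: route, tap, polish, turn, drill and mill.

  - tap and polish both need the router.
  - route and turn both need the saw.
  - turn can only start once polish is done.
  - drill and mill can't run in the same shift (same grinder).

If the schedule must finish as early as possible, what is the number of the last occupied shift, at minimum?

shift 2

The precedence chain requires at least 2 distinct shifts.
2 works (last occupied shift: shift 2): for example route in shift 1; polish in shift 1; tap in shift 2; mill in shift 2; drill in shift 1; turn in shift 2.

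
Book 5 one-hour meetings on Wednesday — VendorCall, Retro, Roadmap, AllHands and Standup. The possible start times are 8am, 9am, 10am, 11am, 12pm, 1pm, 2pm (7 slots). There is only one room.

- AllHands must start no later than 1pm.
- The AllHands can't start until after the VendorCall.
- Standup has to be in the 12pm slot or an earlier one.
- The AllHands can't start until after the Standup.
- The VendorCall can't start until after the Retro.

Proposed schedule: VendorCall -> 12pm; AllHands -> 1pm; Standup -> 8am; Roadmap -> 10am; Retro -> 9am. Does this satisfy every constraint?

The VendorCall can't start until after the Retro — holds.
Standup has to be in the 12pm slot or an earlier one — holds.
The AllHands can't start until after the VendorCall — holds.
There is only one room — holds.
The AllHands can't start until after the Standup — holds.
AllHands must start no later than 1pm — holds.

Yes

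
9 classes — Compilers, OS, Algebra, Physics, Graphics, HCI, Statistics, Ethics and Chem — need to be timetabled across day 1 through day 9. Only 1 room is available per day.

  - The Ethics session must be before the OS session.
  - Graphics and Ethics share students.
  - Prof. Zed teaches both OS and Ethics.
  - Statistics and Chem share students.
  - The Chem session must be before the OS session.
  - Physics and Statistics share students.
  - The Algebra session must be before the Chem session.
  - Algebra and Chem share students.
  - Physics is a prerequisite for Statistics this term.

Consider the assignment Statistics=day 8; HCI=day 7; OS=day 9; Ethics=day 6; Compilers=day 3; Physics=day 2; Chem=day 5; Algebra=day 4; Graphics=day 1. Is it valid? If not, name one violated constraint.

The Chem session must be before the OS session — holds.
The Ethics session must be before the OS session — holds.
The Algebra session must be before the Chem session — holds.
Physics is a prerequisite for Statistics this term — holds.
Physics and Statistics share students — holds.
Statistics and Chem share students — holds.
Algebra and Chem share students — holds.
Only 1 room is available per day — holds.
Prof. Zed teaches both OS and Ethics — holds.
Graphics and Ethics share students — holds.

Valid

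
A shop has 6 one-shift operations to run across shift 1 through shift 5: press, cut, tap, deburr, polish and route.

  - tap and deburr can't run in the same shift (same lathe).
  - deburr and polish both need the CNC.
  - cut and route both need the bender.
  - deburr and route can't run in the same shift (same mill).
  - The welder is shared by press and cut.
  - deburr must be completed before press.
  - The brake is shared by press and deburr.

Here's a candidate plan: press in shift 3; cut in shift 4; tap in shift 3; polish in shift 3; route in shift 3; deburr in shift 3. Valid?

No. The brake is shared by press and deburr is not satisfied.

The brake is shared by press and deburr — violated.
The welder is shared by press and cut — holds.
deburr and polish both need the CNC — violated.
cut and route both need the bender — holds.
tap and deburr can't run in the same shift (same lathe) — violated.
deburr must be completed before press — violated.
deburr and route can't run in the same shift (same mill) — violated.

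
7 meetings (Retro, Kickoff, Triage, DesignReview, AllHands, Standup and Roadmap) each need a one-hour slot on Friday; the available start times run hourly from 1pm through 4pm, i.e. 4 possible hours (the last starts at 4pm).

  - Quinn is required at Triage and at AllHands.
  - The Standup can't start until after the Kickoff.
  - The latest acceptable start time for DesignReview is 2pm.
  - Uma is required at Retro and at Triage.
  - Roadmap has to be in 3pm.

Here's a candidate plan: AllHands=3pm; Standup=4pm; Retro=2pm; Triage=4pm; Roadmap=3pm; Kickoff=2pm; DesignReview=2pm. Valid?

The latest acceptable start time for DesignReview is 2pm — holds.
Roadmap has to be in 3pm — holds.
Quinn is required at Triage and at AllHands — holds.
Uma is required at Retro and at Triage — holds.
The Standup can't start until after the Kickoff — holds.

Yes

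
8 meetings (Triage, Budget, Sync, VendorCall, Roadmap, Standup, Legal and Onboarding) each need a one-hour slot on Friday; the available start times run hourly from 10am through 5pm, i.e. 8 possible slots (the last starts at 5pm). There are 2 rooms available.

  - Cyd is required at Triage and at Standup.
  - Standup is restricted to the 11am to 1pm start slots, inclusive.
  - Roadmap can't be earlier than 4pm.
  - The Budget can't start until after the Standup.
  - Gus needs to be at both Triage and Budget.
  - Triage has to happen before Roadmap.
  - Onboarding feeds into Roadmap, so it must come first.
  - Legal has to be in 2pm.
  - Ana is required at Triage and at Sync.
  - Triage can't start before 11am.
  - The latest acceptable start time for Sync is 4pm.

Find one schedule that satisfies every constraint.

VendorCall=11am, Onboarding=10am, Legal=2pm, Sync=10am, Triage=12pm, Roadmap=4pm, Standup=11am, Budget=1pm

Checking: Standup(11am) before Budget(1pm); Onboarding(10am) before Roadmap(4pm); Triage(12pm) before Roadmap(4pm); Triage(12pm) != Standup(11am); Triage(12pm) != Budget(1pm); Triage(12pm) != Sync(10am); Legal=2pm in [2pm,2pm]; Triage=12pm in [11am,5pm]; Roadmap=4pm in [4pm,5pm]; Standup=11am in [11am,1pm]; Sync=10am in [10am,4pm]; max 2 per slot (cap 2).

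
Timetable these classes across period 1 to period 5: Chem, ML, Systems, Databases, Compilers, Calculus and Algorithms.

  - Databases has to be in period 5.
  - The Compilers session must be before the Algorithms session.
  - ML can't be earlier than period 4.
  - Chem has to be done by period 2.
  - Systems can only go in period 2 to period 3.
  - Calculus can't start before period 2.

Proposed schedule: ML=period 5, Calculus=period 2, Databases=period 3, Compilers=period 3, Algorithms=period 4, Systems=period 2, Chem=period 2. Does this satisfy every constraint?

Systems can only go in period 2 to period 3 — holds.
Databases has to be in period 5 — violated.
Chem has to be done by period 2 — holds.
The Compilers session must be before the Algorithms session — holds.
ML can't be earlier than period 4 — holds.
Calculus can't start before period 2 — holds.

Invalid. Databases has to be in period 5.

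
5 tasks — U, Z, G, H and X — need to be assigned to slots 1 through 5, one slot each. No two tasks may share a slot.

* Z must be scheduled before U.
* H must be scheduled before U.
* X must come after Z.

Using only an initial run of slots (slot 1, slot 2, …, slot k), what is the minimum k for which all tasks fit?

The precedence chain requires at least 2 distinct slots.
With at most 1 per slot and 5 tasks, at least 5 slots are needed.
5 works (last occupied slot: 5): for example G -> 5, U -> 3, Z -> 1, H -> 2, X -> 4.

5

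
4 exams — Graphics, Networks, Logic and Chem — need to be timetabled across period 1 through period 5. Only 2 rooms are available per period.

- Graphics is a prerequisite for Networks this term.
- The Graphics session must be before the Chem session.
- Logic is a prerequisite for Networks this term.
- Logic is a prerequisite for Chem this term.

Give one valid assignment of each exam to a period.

Networks in period 2; Chem in period 2; Graphics in period 1; Logic in period 1

Checking: Logic(period 1) before Chem(period 2); Graphics(period 1) before Chem(period 2); Graphics(period 1) before Networks(period 2); Logic(period 1) before Networks(period 2); max 2 per period (cap 2).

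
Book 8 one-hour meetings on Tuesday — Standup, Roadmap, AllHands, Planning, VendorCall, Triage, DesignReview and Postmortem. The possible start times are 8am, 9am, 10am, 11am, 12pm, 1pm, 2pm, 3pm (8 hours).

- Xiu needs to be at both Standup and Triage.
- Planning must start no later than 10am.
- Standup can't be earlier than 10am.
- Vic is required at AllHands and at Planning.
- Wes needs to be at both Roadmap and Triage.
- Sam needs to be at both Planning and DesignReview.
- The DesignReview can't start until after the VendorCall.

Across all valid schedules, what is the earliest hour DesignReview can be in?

9am

Precedence pushes DesignReview to at least 9am.
DesignReview at 9am is achievable: VendorCall=8am, Roadmap=8am, Postmortem=8am, Standup=10am, DesignReview=9am, Planning=8am, Triage=9am, AllHands=9am.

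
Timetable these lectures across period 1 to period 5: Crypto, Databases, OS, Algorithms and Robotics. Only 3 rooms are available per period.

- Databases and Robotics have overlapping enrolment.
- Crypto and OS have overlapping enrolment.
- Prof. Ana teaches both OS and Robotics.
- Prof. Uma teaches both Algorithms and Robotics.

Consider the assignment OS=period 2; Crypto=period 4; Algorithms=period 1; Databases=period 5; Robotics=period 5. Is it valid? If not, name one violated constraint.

Only 3 rooms are available per period — holds.
Prof. Uma teaches both Algorithms and Robotics — holds.
Crypto and OS have overlapping enrolment — holds.
Databases and Robotics have overlapping enrolment — violated.
Prof. Ana teaches both OS and Robotics — holds.

No — it violates: Databases and Robotics have overlapping enrolment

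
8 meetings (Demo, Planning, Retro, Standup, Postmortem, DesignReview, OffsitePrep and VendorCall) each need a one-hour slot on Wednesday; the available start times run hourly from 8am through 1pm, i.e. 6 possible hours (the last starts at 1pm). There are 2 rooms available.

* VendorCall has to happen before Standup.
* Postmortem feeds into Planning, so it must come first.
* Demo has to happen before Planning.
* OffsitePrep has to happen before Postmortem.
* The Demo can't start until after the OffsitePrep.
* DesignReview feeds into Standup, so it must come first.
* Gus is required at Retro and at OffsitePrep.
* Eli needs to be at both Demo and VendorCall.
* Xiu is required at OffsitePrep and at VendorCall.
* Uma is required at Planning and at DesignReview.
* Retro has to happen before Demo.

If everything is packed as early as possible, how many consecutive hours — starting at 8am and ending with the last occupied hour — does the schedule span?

4

The precedence chain requires at least 3 distinct hours.
With at most 2 per hour and 8 meetings, at least 4 hours are needed.
4 works (last occupied hour: 11am): for example Planning in 11am, Standup in 11am, DesignReview in 8am, OffsitePrep in 8am, Postmortem in 10am, VendorCall in 9am, Demo in 10am, Retro in 9am.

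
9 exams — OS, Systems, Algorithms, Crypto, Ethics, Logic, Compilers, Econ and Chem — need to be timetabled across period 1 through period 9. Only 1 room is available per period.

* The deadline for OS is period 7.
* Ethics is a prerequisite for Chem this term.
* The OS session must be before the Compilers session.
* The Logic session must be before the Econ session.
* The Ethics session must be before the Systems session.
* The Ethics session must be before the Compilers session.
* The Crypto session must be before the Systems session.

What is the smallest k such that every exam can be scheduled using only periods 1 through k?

9 periods

The precedence chain requires at least 2 distinct periods.
With at most 1 per period and 9 exams, at least 9 periods are needed.
9 works (last occupied period: period 9): for example Ethics=period 2, Chem=period 8, Logic=period 6, OS=period 1, Econ=period 7, Compilers=period 5, Algorithms=period 9, Systems=period 4, Crypto=period 3.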